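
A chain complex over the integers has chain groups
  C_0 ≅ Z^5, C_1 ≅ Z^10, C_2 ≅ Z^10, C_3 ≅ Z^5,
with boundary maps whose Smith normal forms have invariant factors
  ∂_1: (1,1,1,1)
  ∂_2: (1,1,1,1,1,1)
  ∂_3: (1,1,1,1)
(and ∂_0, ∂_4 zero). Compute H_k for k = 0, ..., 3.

H_0 ≅ Z,  H_1 = 0,  H_2 = 0,  H_3 ≅ Z.

H_0: b_0 = 5 − 0 − 4 = 1; torsion from ∂_1 factors > 1: none. So H_0 ≅ Z.
H_1: b_1 = 10 − 4 − 6 = 0; torsion from ∂_2 factors > 1: none. So H_1 ≅ 0.
H_2: b_2 = 10 − 6 − 4 = 0; torsion from ∂_3 factors > 1: none. So H_2 ≅ 0.
H_3: b_3 = 5 − 4 − 0 = 1; torsion from ∂_4 factors > 1: none. So H_3 ≅ Z.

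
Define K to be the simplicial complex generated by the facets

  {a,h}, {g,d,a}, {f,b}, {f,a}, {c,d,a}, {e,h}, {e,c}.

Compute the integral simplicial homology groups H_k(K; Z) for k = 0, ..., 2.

Order the vertices as a < b < c < d < e < f < g < h. Listing each simplex with vertices in this order, K has dimension 2 with simplices:

  0-simplices (8): a, b, c, d, e, f, g, h
  1-simplices (10): ac, ad, af, ag, ah, bf, cd, ce, dg, eh
  2-simplices (2): acd, adg

Hence C_0 ≅ Z^8, C_1 ≅ Z^10, C_2 ≅ Z^2.

The boundary map ∂_1: C_1 → C_0 sends each edge [p,q] (with p < q) to q − p. For instance
  ∂ce = e − c.
As a 8×10 matrix over Z this has rank 7, with invariant factors (1,1,1,1,1,1,1).

The boundary map ∂_2: C_2 → C_1 maps a triangle to the signed sum of its edges. For instance
  ∂adg = dg − ag + ad,
  ∂acd = cd − ad + ac.
This gives a 10×2 integer matrix of rank 2; reducing to Smith normal form yields diagonal entries (1,1).

Reading off H_k = ker ∂_k / im ∂_{k+1}:

  H_0: rank C_0 − rank ∂_1 = 8 − 7 = 1, and the invariant factors of ∂_1 are all 1, so H_0 = Z.
  H_1: rank ker ∂_1 − rank ∂_2 = (10 − 7) − 2 = 1, and the invariant factors of ∂_2 are all 1, so H_1 = Z.
  H_2: rank ker ∂_2 − rank ∂_3 = (2 − 2) − 0 = 0, and there is no ∂_3, so H_2 = 0.

H_0 ≅ Z,  H_1 ≅ Z,  H_2 = 0.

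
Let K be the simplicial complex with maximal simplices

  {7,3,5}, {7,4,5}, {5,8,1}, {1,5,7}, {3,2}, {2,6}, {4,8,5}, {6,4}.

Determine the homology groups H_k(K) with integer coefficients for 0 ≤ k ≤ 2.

Order the vertices as 1 < 2 < 3 < 4 < 5 < 6 < 7 < 8. Listing each simplex with vertices in this order, K has dimension 2 with simplices:

  0-simplices (8): [1], [2], [3], [4], [5], [6], [7], [8]
  1-simplices (13): [1,5], [1,7], [1,8], [2,3], [2,6], [3,5], [3,7], [4,5], [4,6], [4,7], [4,8], [5,7], [5,8]
  2-simplices (5): [1,5,7], [1,5,8], [3,5,7], [4,5,7], [4,5,8]

so the chain groups are C_0 ≅ Z^8, C_1 ≅ Z^13, C_2 ≅ Z^5.

∂_1: C_1 → C_0 maps an edge to its endpoints' difference, ∂[p,q] = q − p. For instance
  ∂[1,7] = [7] − [1].
The 8×13 boundary matrix has rank 7 and Smith normal form diag(1,1,1,1,1,1,1).

∂_2: C_2 → C_1 maps a triangle to the signed sum of its edges. For instance
  ∂[4,5,8] = [5,8] − [4,8] + [4,5],
  ∂[4,5,7] = [5,7] − [4,7] + [4,5].
As a 13×5 matrix over Z this has rank 5, with invariant factors (1,1,1,1,1).

Now H_k = ker ∂_k / im ∂_{k+1}, so:

  H_0: rank C_0 − rank ∂_1 = 8 − 7 = 1, and the invariant factors of ∂_1 are all 1, so H_0 = Z.
  H_1: rank ker ∂_1 − rank ∂_2 = (13 − 7) − 5 = 1, and the invariant factors of ∂_2 are all 1, so H_1 = Z.
  H_2: rank ker ∂_2 − rank ∂_3 = (5 − 5) − 0 = 0, and there is no ∂_3, so H_2 = 0.

As a check, the Euler characteristic is 8 − 13 + 5 = 0, which agrees with 1 − 1 + 0 = 0.

H_0 = Z,  H_1 = Z,  H_2 = 0.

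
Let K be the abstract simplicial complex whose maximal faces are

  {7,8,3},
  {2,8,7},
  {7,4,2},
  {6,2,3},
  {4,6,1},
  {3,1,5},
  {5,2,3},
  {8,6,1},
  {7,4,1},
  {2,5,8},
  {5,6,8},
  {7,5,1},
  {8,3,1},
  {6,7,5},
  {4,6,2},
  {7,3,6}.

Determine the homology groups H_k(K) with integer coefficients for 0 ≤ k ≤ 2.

K has 8 vertices, 24 edges, 16 triangles.
rank ∂_0 = 0, rank ∂_1 = 7 ⇒ b_0 = 8 − 0 − 7 = 1; all invariant factors of ∂_1 are 1 so no torsion. So H_0 = Z.
rank ∂_1 = 7, rank ∂_2 = 15 ⇒ b_1 = 24 − 7 − 15 = 2; all invariant factors of ∂_2 are 1 so no torsion. So H_1 = Z^2.
rank ∂_2 = 15, rank ∂_3 = 0 ⇒ b_2 = 16 − 15 − 0 = 1. So H_2 = Z.

H_0 = Z,  H_1 = Z^2,  H_2 = Z.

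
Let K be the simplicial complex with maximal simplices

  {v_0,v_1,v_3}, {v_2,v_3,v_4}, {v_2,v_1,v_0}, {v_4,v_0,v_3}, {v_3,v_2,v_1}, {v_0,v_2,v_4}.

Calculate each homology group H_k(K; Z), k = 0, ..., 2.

Fix the vertex order v_0 < v_1 < v_2 < v_3 < v_4 and write every simplex with vertices in increasing order. Then dim K = 2 and the simplices of K are:

  0-simplices (5): [v_0], [v_1], [v_2], [v_3], [v_4]
  1-simplices (9): [v_0,v_1], [v_0,v_2], [v_0,v_3], [v_0,v_4], [v_1,v_2], [v_1,v_3], [v_2,v_3], [v_2,v_4], [v_3,v_4]
  2-simplices (6): [v_0,v_1,v_2], [v_0,v_1,v_3], [v_0,v_2,v_4], [v_0,v_3,v_4], [v_1,v_2,v_3], [v_2,v_3,v_4]

Hence C_0 ≅ Z^5, C_1 ≅ Z^9, C_2 ≅ Z^6.

The boundary map ∂_1: C_1 → C_0 sends each edge [p,q] (with p < q) to q − p. For instance
  ∂[v_0,v_3] = [v_3] − [v_0].
As a 5×9 matrix over Z this has rank 4, with invariant factors (1,1,1,1).

Boundary ∂_2: C_2 → C_1 maps a triangle to the signed sum of its edges. For instance
  ∂[v_0,v_1,v_3] = [v_1,v_3] − [v_0,v_3] + [v_0,v_1],
  ∂[v_0,v_3,v_4] = [v_3,v_4] − [v_0,v_4] + [v_0,v_3].
The 9×6 boundary matrix has rank 5 and Smith normal form diag(1,1,1,1,1).

Computing H_k = (kernel of ∂_k) / (image of ∂_{k+1}):

  H_0: rank C_0 − rank ∂_1 = 5 − 4 = 1, and the invariant factors of ∂_1 are all 1, so H_0 = Z.
  H_1: rank ker ∂_1 − rank ∂_2 = (9 − 4) − 5 = 0, and the invariant factors of ∂_2 are all 1, so H_1 = 0.
  H_2: rank ker ∂_2 − rank ∂_3 = (6 − 5) − 0 = 1, and there is no ∂_3, so H_2 = Z.

H_0 ≅ Z,  H_1 = 0,  H_2 ≅ Z.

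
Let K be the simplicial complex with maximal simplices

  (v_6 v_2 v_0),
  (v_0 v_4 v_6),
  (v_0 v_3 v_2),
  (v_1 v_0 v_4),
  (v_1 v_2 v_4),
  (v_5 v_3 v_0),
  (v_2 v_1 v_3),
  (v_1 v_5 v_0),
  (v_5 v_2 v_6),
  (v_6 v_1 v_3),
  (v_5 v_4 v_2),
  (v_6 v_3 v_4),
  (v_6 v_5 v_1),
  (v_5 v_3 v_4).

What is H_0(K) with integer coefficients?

H_0 = Z.

We work with the vertex ordering v_0 < v_1 < v_2 < v_3 < v_4 < v_5 < v_6. The simplices of K, each written with vertices in increasing order, are:

  0-simplices (7): [v_0], [v_1], [v_2], [v_3], [v_4], [v_5], [v_6]
  1-simplices (21): (21 of them)
  2-simplices (14): (14 of them)

so the chain groups are C_0 ≅ Z^7, C_1 ≅ Z^21, C_2 ≅ Z^14.

The boundary map ∂_1: C_1 → C_0 is given by ∂[p,q] = [q] − [p]. For instance
  ∂[v_3,v_4] = [v_4] − [v_3].
As a 7×21 matrix over Z this has rank 6, with invariant factors (1,1,1,1,1,1).

Boundary ∂_2: C_2 → C_1 sends each 2-simplex [p,q,r] to [q,r] − [p,r] + [p,q]. For instance
  ∂[v_2,v_5,v_6] = [v_5,v_6] − [v_2,v_6] + [v_2,v_5],
  ∂[v_0,v_1,v_4] = [v_1,v_4] − [v_0,v_4] + [v_0,v_1].
The 21×14 boundary matrix has rank 13 and Smith normal form diag(1,1,1,1,1,1,1,1,1,1,1,1,1).

Now H_k = ker ∂_k / im ∂_{k+1}, so:

  H_0: rank C_0 − rank ∂_1 = 7 − 6 = 1, and the invariant factors of ∂_1 are all 1, so H_0 = Z.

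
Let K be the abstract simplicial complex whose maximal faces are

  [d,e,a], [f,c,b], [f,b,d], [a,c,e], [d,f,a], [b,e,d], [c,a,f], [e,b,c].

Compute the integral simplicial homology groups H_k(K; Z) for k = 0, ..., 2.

Order the vertices as a < b < c < d < e < f. Listing each simplex with vertices in this order, K has dimension 2 with simplices:

  0-simplices (6): a, b, c, d, e, f
  1-simplices (12): ac, ad, ae, af, bc, bd, be, bf, ce, cf, de, df
  2-simplices (8): ace, acf, ade, adf, bce, bcf, bde, bdf

so the chain groups are C_0 ≅ Z^6, C_1 ≅ Z^12, C_2 ≅ Z^8.

Boundary ∂_1: C_1 → C_0 sends each edge [p,q] (with p < q) to q − p.
The resulting 6×12 matrix has rank 5, and its Smith normal form has invariant factors (1,1,1,1,1).

∂_2: C_2 → C_1 acts by ∂[p,q,r] = [q,r] − [p,r] + [p,q]. For instance
  ∂bcf = cf − bf + bc,
  ∂adf = df − af + ad.
As a 12×8 matrix over Z this has rank 7, with invariant factors (1,1,1,1,1,1,1).

Computing H_k = (kernel of ∂_k) / (image of ∂_{k+1}):

  H_0: rank C_0 − rank ∂_1 = 6 − 5 = 1, and the invariant factors of ∂_1 are all 1, so H_0 = Z.
  H_1: rank ker ∂_1 − rank ∂_2 = (12 − 5) − 7 = 0, and the invariant factors of ∂_2 are all 1, so H_1 = 0.
  H_2: rank ker ∂_2 − rank ∂_3 = (8 − 7) − 0 = 1, and there is no ∂_3, so H_2 = Z.

As a check, the Euler characteristic is 6 − 12 + 8 = 2, which agrees with 1 − 0 + 1 = 2.

H_0 = Z,  H_1 = 0,  H_2 = Z.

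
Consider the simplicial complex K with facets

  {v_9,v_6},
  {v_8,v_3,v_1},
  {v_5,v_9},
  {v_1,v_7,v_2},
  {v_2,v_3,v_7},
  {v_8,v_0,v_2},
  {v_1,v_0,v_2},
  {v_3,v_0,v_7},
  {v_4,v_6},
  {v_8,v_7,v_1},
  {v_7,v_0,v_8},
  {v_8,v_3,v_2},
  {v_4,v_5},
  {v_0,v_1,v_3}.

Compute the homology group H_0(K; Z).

H_0 ≅ Z^2.

Order the vertices as v_0 < v_1 < v_2 < v_3 < v_4 < v_5 < v_6 < v_7 < v_8 < v_9. Listing each simplex with vertices in this order, K has dimension 2 with simplices:

  0-simplices (10): [v_0], [v_1], [v_2], [v_3], [v_4], [v_5], [v_6], [v_7], [v_8], [v_9]
  1-simplices (19): (19 of them)
  2-simplices (10): [v_0,v_1,v_2], [v_0,v_1,v_3], [v_0,v_2,v_8], [v_0,v_3,v_7], [v_0,v_7,v_8], [v_1,v_2,v_7], [v_1,v_3,v_8], [v_1,v_7,v_8], [v_2,v_3,v_7], [v_2,v_3,v_8]

giving chain groups C_0 ≅ Z^10, C_1 ≅ Z^19, C_2 ≅ Z^10.

The boundary map ∂_1: C_1 → C_0 is given by ∂[p,q] = [q] − [p]. For instance
  ∂[v_0,v_3] = [v_3] − [v_0].
The resulting 10×19 matrix has rank 8, and its Smith normal form has invariant factors (1,1,1,1,1,1,1,1).

Boundary ∂_2: C_2 → C_1 sends each 2-simplex [p,q,r] to [q,r] − [p,r] + [p,q]. For instance
  ∂[v_0,v_3,v_7] = [v_3,v_7] − [v_0,v_7] + [v_0,v_3],
  ∂[v_0,v_1,v_3] = [v_1,v_3] − [v_0,v_3] + [v_0,v_1].
The 19×10 boundary matrix has rank 10 and Smith normal form diag(1,1,1,1,1,1,1,1,1,2).

Reading off H_k = ker ∂_k / im ∂_{k+1}:

  H_0: rank C_0 − rank ∂_1 = 10 − 8 = 2, and the invariant factors of ∂_1 are all 1, so H_0 = Z^2.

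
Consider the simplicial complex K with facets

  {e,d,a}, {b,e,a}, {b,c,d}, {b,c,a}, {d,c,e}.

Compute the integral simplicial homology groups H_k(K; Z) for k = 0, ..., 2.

Order the vertices as a < b < c < d < e. Listing each simplex with vertices in this order, K has dimension 2 with simplices:

  0-simplices (5): a, b, c, d, e
  1-simplices (10): ab, ac, ad, ae, bc, bd, be, cd, ce, de
  2-simplices (5): abc, abe, ade, bcd, cde

Hence C_0 ≅ Z^5, C_1 ≅ Z^10, C_2 ≅ Z^5.

∂_1: C_1 → C_0 is given by ∂[p,q] = [q] − [p].
The 5×10 boundary matrix has rank 4 and Smith normal form diag(1,1,1,1).

The boundary map ∂_2: C_2 → C_1 sends each 2-simplex [p,q,r] to [q,r] − [p,r] + [p,q]. For instance
  ∂ade = de − ae + ad,
  ∂bcd = cd − bd + bc.
This gives a 10×5 integer matrix of rank 5; reducing to Smith normal form yields diagonal entries (1,1,1,1,1).

From H_k ≅ ker(∂_k) / im(∂_{k+1}) we obtain:

  H_0: rank C_0 − rank ∂_1 = 5 − 4 = 1, and the invariant factors of ∂_1 are all 1, so H_0 ≅ Z.
  H_1: rank ker ∂_1 − rank ∂_2 = (10 − 4) − 5 = 1, and the invariant factors of ∂_2 are all 1, so H_1 ≅ Z.
  H_2: rank ker ∂_2 − rank ∂_3 = (5 − 5) − 0 = 0, and there is no ∂_3, so H_2 ≅ 0.

(K is a triangulation of the Möbius band.)

H_0 = Z,  H_1 = Z,  H_2 = 0.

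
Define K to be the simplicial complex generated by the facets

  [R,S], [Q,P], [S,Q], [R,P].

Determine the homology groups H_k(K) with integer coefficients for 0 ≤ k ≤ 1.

We work with the vertex ordering P < Q < R < S. The simplices of K, each written with vertices in increasing order, are:

  0-simplices (4): P, Q, R, S
  1-simplices (4): PQ, PR, QS, RS

Hence C_0 ≅ Z^4, C_1 ≅ Z^4.

Boundary ∂_1: C_1 → C_0 maps an edge to its endpoints' difference, ∂[p,q] = q − p. For instance
  ∂RS = S − R.
The resulting 4×4 matrix has rank 3, and its Smith normal form has invariant factors (1,1,1).

Computing H_k = (kernel of ∂_k) / (image of ∂_{k+1}):

  H_0: rank C_0 − rank ∂_1 = 4 − 3 = 1, and the invariant factors of ∂_1 are all 1, so H_0 = Z.
  H_1: rank ker ∂_1 − rank ∂_2 = (4 − 3) − 0 = 1, and there is no ∂_2, so H_1 = Z.

(K is a triangulation of the circle S^1.)

H_0 ≅ Z,  H_1 ≅ Z.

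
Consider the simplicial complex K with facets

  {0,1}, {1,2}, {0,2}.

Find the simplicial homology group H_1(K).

Take the total order 0 < 1 < 2 on the vertex set. Then K (dimension 1) consists of the simplices:

  0-simplices (3): [0], [1], [2]
  1-simplices (3): [0,1], [0,2], [1,2]

so the chain groups are C_0 ≅ Z^3, C_1 ≅ Z^3.

Boundary ∂_1: C_1 → C_0 is given by ∂[p,q] = [q] − [p]. For instance
  ∂[1,2] = [2] − [1].
This gives a 3×3 integer matrix of rank 2; reducing to Smith normal form yields diagonal entries (1,1).

Now H_k = ker ∂_k / im ∂_{k+1}, so:

  H_1: rank ker ∂_1 − rank ∂_2 = (3 − 2) − 0 = 1, and there is no ∂_2, so H_1 ≅ Z.

(K is a triangulation of the circle S^1.)

H_1 ≅ Z.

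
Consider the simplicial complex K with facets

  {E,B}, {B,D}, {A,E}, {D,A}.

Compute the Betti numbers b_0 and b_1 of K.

We work with the vertex ordering A < B < D < E. The simplices of K, each written with vertices in increasing order, are:

  0-simplices (4): A, B, D, E
  1-simplices (4): AD, AE, BD, BE

giving chain groups C_0 ≅ Z^4, C_1 ≅ Z^4.

The boundary map ∂_1: C_1 → C_0 maps an edge to its endpoints' difference, ∂[p,q] = q − p.
As a 4×4 matrix over Z this has rank 3, with invariant factors (1,1,1).

Computing H_k = (kernel of ∂_k) / (image of ∂_{k+1}):

  H_0: rank C_0 − rank ∂_1 = 4 − 3 = 1, and the invariant factors of ∂_1 are all 1, so H_0 = Z.
  H_1: rank ker ∂_1 − rank ∂_2 = (4 − 3) − 0 = 1, and there is no ∂_2, so H_1 = Z.

As a check, the Euler characteristic is 4 − 4 = 0, which agrees with 1 − 1 = 0.
(K is a triangulation of the circle S^1.)

Hence the Betti numbers are b_0 = 1, b_1 = 1.

b_0 = 1, b_1 = 1.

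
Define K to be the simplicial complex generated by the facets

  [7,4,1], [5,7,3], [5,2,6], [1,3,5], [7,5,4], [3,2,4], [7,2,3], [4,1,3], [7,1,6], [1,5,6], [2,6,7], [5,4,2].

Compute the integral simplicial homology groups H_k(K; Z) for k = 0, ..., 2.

We work with the vertex ordering 1 < 2 < 3 < 4 < 5 < 6 < 7. The simplices of K, each written with vertices in increasing order, are:

  0-simplices (7): [1], [2], [3], [4], [5], [6], [7]
  1-simplices (18): [1,3], [1,4], [1,5], [1,6], [1,7], [2,3], [2,4], [2,5], [2,6], [2,7], [3,4], [3,5], [3,7], [4,5], [4,7], [5,6], [5,7], [6,7]
  2-simplices (12): [1,3,4], [1,3,5], [1,4,7], [1,5,6], [1,6,7], [2,3,4], [2,3,7], [2,4,5], [2,5,6], [2,6,7], [3,5,7], [4,5,7]

so the chain groups are C_0 ≅ Z^7, C_1 ≅ Z^18, C_2 ≅ Z^12.

Boundary ∂_1: C_1 → C_0 maps an edge to its endpoints' difference, ∂[p,q] = q − p. For instance
  ∂[5,7] = [7] − [5].
This gives a 7×18 integer matrix of rank 6; reducing to Smith normal form yields diagonal entries (1,1,1,1,1,1).

Boundary ∂_2: C_2 → C_1 maps a triangle to the signed sum of its edges. For instance
  ∂[1,6,7] = [6,7] − [1,7] + [1,6],
  ∂[1,4,7] = [4,7] − [1,7] + [1,4].
The 18×12 boundary matrix has rank 12 and Smith normal form diag(1,1,1,1,1,1,1,1,1,1,1,2).

Reading off H_k = ker ∂_k / im ∂_{k+1}:

  H_0: rank C_0 − rank ∂_1 = 7 − 6 = 1, and the invariant factors of ∂_1 are all 1, so H_0 = Z.
  H_1: rank ker ∂_1 − rank ∂_2 = (18 − 6) − 12 = 0, and ∂_2 has invariant factor 2 > 1, so H_1 = Z/2.
  H_2: rank ker ∂_2 − rank ∂_3 = (12 − 12) − 0 = 0, and there is no ∂_3, so H_2 = 0.

(K is a triangulation of the real projective plane RP^2.)

H_0 = Z,  H_1 = Z/2,  H_2 = 0.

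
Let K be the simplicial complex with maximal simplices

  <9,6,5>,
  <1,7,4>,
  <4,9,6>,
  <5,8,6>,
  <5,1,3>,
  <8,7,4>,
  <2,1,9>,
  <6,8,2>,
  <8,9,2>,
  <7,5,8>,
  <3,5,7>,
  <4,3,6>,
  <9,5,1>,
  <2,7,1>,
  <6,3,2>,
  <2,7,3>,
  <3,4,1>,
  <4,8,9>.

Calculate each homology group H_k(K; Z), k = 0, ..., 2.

K has 9 vertices, 27 edges, 18 triangles.
rank ∂_0 = 0, rank ∂_1 = 8 ⇒ b_0 = 9 − 0 − 8 = 1; all invariant factors of ∂_1 are 1 so no torsion. So H_0 = Z.
rank ∂_1 = 8, rank ∂_2 = 18 ⇒ b_1 = 27 − 8 − 18 = 1; ∂_2 has invariant factor(s) [2] giving torsion. So H_1 = Z × Z/2.
rank ∂_2 = 18, rank ∂_3 = 0 ⇒ b_2 = 18 − 18 − 0 = 0. So H_2 = 0.

H_0 ≅ Z,  H_1 ≅ Z × Z/2,  H_2 = 0.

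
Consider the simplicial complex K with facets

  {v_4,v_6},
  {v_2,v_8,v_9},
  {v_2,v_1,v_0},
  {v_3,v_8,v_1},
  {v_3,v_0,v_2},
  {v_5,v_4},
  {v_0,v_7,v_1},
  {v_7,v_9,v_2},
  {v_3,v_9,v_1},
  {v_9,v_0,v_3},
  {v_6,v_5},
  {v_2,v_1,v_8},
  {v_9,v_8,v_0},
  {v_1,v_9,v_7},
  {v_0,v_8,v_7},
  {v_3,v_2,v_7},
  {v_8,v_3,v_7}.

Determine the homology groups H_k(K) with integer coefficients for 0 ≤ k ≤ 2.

We work with the vertex ordering v_0 < v_1 < v_2 < v_3 < v_4 < v_5 < v_6 < v_7 < v_8 < v_9. The simplices of K, each written with vertices in increasing order, are:

  0-simplices (10): [v_0], [v_1], [v_2], [v_3], [v_4], [v_5], [v_6], [v_7], [v_8], [v_9]
  1-simplices (24): (24 of them)
  2-simplices (14): (14 of them)

so the chain groups are C_0 ≅ Z^10, C_1 ≅ Z^24, C_2 ≅ Z^14.

∂_1: C_1 → C_0 sends each edge [p,q] (with p < q) to q − p.
This gives a 10×24 integer matrix of rank 8; reducing to Smith normal form yields diagonal entries (1,1,1,1,1,1,1,1).

Boundary ∂_2: C_2 → C_1 acts by ∂[p,q,r] = [q,r] − [p,r] + [p,q]. For instance
  ∂[v_1,v_2,v_8] = [v_2,v_8] − [v_1,v_8] + [v_1,v_2],
  ∂[v_2,v_8,v_9] = [v_8,v_9] − [v_2,v_9] + [v_2,v_8].
As a 24×14 matrix over Z this has rank 13, with invariant factors (1,1,1,1,1,1,1,1,1,1,1,1,1).

From H_k ≅ ker(∂_k) / im(∂_{k+1}) we obtain:

  H_0: rank C_0 − rank ∂_1 = 10 − 8 = 2, and the invariant factors of ∂_1 are all 1, so H_0 ≅ Z^2.
  H_1: rank ker ∂_1 − rank ∂_2 = (24 − 8) − 13 = 3, and the invariant factors of ∂_2 are all 1, so H_1 ≅ Z^3.
  H_2: rank ker ∂_2 − rank ∂_3 = (14 − 13) − 0 = 1, and there is no ∂_3, so H_2 ≅ Z.

H_0 = Z^2,  H_1 = Z^3,  H_2 = Z.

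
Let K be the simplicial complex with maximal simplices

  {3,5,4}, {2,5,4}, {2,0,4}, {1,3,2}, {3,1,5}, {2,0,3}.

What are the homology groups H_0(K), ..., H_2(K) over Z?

We work with the vertex ordering 0 < 1 < 2 < 3 < 4 < 5. The simplices of K, each written with vertices in increasing order, are:

  0-simplices (6): [0], [1], [2], [3], [4], [5]
  1-simplices (12): [0,2], [0,3], [0,4], [1,2], [1,3], [1,5], [2,3], [2,4], [2,5], [3,4], [3,5], [4,5]
  2-simplices (6): [0,2,3], [0,2,4], [1,2,3], [1,3,5], [2,4,5], [3,4,5]

Hence C_0 ≅ Z^6, C_1 ≅ Z^12, C_2 ≅ Z^6.

Boundary ∂_1: C_1 → C_0 is given by ∂[p,q] = [q] − [p]. For instance
  ∂[1,2] = [2] − [1].
This gives a 6×12 integer matrix of rank 5; reducing to Smith normal form yields diagonal entries (1,1,1,1,1).

∂_2: C_2 → C_1 maps a triangle to the signed sum of its edges. For instance
  ∂[3,4,5] = [4,5] − [3,5] + [3,4],
  ∂[1,2,3] = [2,3] − [1,3] + [1,2].
As a 12×6 matrix over Z this has rank 6, with invariant factors (1,1,1,1,1,1).

Now H_k = ker ∂_k / im ∂_{k+1}, so:

  H_0: rank C_0 − rank ∂_1 = 6 − 5 = 1, and the invariant factors of ∂_1 are all 1, so H_0 = Z.
  H_1: rank ker ∂_1 − rank ∂_2 = (12 − 5) − 6 = 1, and the invariant factors of ∂_2 are all 1, so H_1 = Z.
  H_2: rank ker ∂_2 − rank ∂_3 = (6 − 6) − 0 = 0, and there is no ∂_3, so H_2 = 0.

As a check, the Euler characteristic is 6 − 12 + 6 = 0, which agrees with 1 − 1 + 0 = 0.
(K is a triangulation of the cylinder S^1 x I.)

H_0 = Z,  H_1 = Z,  H_2 = 0.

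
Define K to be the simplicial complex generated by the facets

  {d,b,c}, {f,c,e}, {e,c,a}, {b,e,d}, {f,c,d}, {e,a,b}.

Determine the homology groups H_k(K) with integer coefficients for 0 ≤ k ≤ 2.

Order the vertices as a < b < c < d < e < f. Listing each simplex with vertices in this order, K has dimension 2 with simplices:

  0-simplices (6): a, b, c, d, e, f
  1-simplices (12): ab, ac, ae, bc, bd, be, cd, ce, cf, de, df, ef
  2-simplices (6): abe, ace, bcd, bde, cdf, cef

so the chain groups are C_0 ≅ Z^6, C_1 ≅ Z^12, C_2 ≅ Z^6.

∂_1: C_1 → C_0 maps an edge to its endpoints' difference, ∂[p,q] = q − p. For instance
  ∂ac = c − a.
The 6×12 boundary matrix has rank 5 and Smith normal form diag(1,1,1,1,1).

∂_2: C_2 → C_1 acts by ∂[p,q,r] = [q,r] − [p,r] + [p,q]. For instance
  ∂bcd = cd − bd + bc,
  ∂abe = be − ae + ab.
This gives a 12×6 integer matrix of rank 6; reducing to Smith normal form yields diagonal entries (1,1,1,1,1,1).

From H_k ≅ ker(∂_k) / im(∂_{k+1}) we obtain:

  H_0: rank C_0 − rank ∂_1 = 6 − 5 = 1, and the invariant factors of ∂_1 are all 1, so H_0 ≅ Z.
  H_1: rank ker ∂_1 − rank ∂_2 = (12 − 5) − 6 = 1, and the invariant factors of ∂_2 are all 1, so H_1 ≅ Z.
  H_2: rank ker ∂_2 − rank ∂_3 = (6 − 6) − 0 = 0, and there is no ∂_3, so H_2 ≅ 0.

As a check, the Euler characteristic is 6 − 12 + 6 = 0, which agrees with 1 − 1 + 0 = 0.

H_0 = Z,  H_1 = Z,  H_2 = 0.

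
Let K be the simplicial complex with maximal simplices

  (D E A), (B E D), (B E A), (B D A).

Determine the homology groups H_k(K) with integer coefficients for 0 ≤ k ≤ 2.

H_0 = Z,  H_1 = 0,  H_2 = Z.

Take the total order A < B < D < E on the vertex set. Then K (dimension 2) consists of the simplices:

  0-simplices (4): A, B, D, E
  1-simplices (6): AB, AD, AE, BD, BE, DE
  2-simplices (4): ABD, ABE, ADE, BDE

Hence C_0 ≅ Z^4, C_1 ≅ Z^6, C_2 ≅ Z^4.

The boundary map ∂_1: C_1 → C_0 maps an edge to its endpoints' difference, ∂[p,q] = q − p.
The 4×6 boundary matrix has rank 3 and Smith normal form diag(1,1,1).

Boundary ∂_2: C_2 → C_1 maps a triangle to the signed sum of its edges. For instance
  ∂BDE = DE − BE + BD,
  ∂ABE = BE − AE + AB.
The resulting 6×4 matrix has rank 3, and its Smith normal form has invariant factors (1,1,1).

Now H_k = ker ∂_k / im ∂_{k+1}, so:

  H_0: rank C_0 − rank ∂_1 = 4 − 3 = 1, and the invariant factors of ∂_1 are all 1, so H_0 ≅ Z.
  H_1: rank ker ∂_1 − rank ∂_2 = (6 − 3) − 3 = 0, and the invariant factors of ∂_2 are all 1, so H_1 ≅ 0.
  H_2: rank ker ∂_2 − rank ∂_3 = (4 − 3) − 0 = 1, and there is no ∂_3, so H_2 ≅ Z.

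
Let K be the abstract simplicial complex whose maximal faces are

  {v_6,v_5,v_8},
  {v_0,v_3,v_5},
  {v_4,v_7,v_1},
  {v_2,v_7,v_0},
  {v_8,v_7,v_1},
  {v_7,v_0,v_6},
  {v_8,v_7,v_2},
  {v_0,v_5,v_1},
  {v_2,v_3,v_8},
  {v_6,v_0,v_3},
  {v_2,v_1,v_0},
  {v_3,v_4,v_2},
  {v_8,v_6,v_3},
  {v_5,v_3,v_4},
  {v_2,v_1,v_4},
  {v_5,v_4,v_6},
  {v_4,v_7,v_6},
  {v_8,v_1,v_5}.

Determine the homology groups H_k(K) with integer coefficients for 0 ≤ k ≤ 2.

H_0 = Z,  H_1 = Z ⊕ Z/2Z,  H_2 = 0.

Fix the vertex order v_0 < v_1 < v_2 < v_3 < v_4 < v_5 < v_6 < v_7 < v_8 and write every simplex with vertices in increasing order. Then dim K = 2 and the simplices of K are:

  0-simplices (9): [v_0], [v_1], [v_2], [v_3], [v_4], [v_5], [v_6], [v_7], [v_8]
  1-simplices (27): (27 of them)
  2-simplices (18): (18 of them)

giving chain groups C_0 ≅ Z^9, C_1 ≅ Z^27, C_2 ≅ Z^18.

∂_1: C_1 → C_0 maps an edge to its endpoints' difference, ∂[p,q] = q − p. For instance
  ∂[v_5,v_8] = [v_8] − [v_5].
As a 9×27 matrix over Z this has rank 8, with invariant factors (1,1,1,1,1,1,1,1).

∂_2: C_2 → C_1 acts by ∂[p,q,r] = [q,r] − [p,r] + [p,q]. For instance
  ∂[v_0,v_3,v_6] = [v_3,v_6] − [v_0,v_6] + [v_0,v_3],
  ∂[v_4,v_5,v_6] = [v_5,v_6] − [v_4,v_6] + [v_4,v_5].
This gives a 27×18 integer matrix of rank 18; reducing to Smith normal form yields diagonal entries (1,1,1,1,1,1,1,1,1,1,1,1,1,1,1,1,1,2).

From H_k ≅ ker(∂_k) / im(∂_{k+1}) we obtain:

  H_0: rank C_0 − rank ∂_1 = 9 − 8 = 1, and the invariant factors of ∂_1 are all 1, so H_0 = Z.
  H_1: rank ker ∂_1 − rank ∂_2 = (27 − 8) − 18 = 1, and ∂_2 has invariant factor 2 > 1, so H_1 = Z ⊕ Z/2Z.
  H_2: rank ker ∂_2 − rank ∂_3 = (18 − 18) − 0 = 0, and there is no ∂_3, so H_2 = 0.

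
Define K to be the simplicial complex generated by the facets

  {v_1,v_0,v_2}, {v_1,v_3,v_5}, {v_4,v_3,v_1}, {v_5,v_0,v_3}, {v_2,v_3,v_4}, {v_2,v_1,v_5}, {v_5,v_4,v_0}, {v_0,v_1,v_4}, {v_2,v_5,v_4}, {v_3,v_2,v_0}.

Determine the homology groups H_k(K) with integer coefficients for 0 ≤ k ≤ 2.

Order the vertices as v_0 < v_1 < v_2 < v_3 < v_4 < v_5. Listing each simplex with vertices in this order, K has dimension 2 with simplices:

  0-simplices (6): [v_0], [v_1], [v_2], [v_3], [v_4], [v_5]
  1-simplices (15): (15 of them)
  2-simplices (10): [v_0,v_1,v_2], [v_0,v_1,v_4], [v_0,v_2,v_3], [v_0,v_3,v_5], [v_0,v_4,v_5], [v_1,v_2,v_5], [v_1,v_3,v_4], [v_1,v_3,v_5], [v_2,v_3,v_4], [v_2,v_4,v_5]

so the chain groups are C_0 ≅ Z^6, C_1 ≅ Z^15, C_2 ≅ Z^10.

The boundary map ∂_1: C_1 → C_0 is given by ∂[p,q] = [q] − [p]. For instance
  ∂[v_1,v_2] = [v_2] − [v_1].
The resulting 6×15 matrix has rank 5, and its Smith normal form has invariant factors (1,1,1,1,1).

Boundary ∂_2: C_2 → C_1 maps a triangle to the signed sum of its edges. For instance
  ∂[v_0,v_1,v_2] = [v_1,v_2] − [v_0,v_2] + [v_0,v_1],
  ∂[v_0,v_2,v_3] = [v_2,v_3] − [v_0,v_3] + [v_0,v_2].
This gives a 15×10 integer matrix of rank 10; reducing to Smith normal form yields diagonal entries (1,1,1,1,1,1,1,1,1,2).

Computing H_k = (kernel of ∂_k) / (image of ∂_{k+1}):

  H_0: rank C_0 − rank ∂_1 = 6 − 5 = 1, and the invariant factors of ∂_1 are all 1, so H_0 = Z.
  H_1: rank ker ∂_1 − rank ∂_2 = (15 − 5) − 10 = 0, and ∂_2 has invariant factor 2 > 1, so H_1 = Z/2.
  H_2: rank ker ∂_2 − rank ∂_3 = (10 − 10) − 0 = 0, and there is no ∂_3, so H_2 = 0.

(K is a triangulation of the real projective plane RP^2.)

H_0 = Z,  H_1 = Z/2,  H_2 = 0.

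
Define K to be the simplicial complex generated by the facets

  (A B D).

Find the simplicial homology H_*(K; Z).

H_0 = Z,  H_1 = 0,  H_2 = 0.

We work with the vertex ordering A < B < D. The simplices of K, each written with vertices in increasing order, are:

  0-simplices (3): A, B, D
  1-simplices (3): AB, AD, BD
  2-simplices (1): ABD

Hence C_0 ≅ Z^3, C_1 ≅ Z^3, C_2 ≅ Z^1.

Boundary ∂_1: C_1 → C_0 is given by ∂[p,q] = [q] − [p]. For instance
  ∂AD = D − A.
The 3×3 boundary matrix has rank 2 and Smith normal form diag(1,1).

Boundary ∂_2: C_2 → C_1 acts by ∂[p,q,r] = [q,r] − [p,r] + [p,q]. For instance
  ∂ABD = BD − AD + AB.
The 3×1 boundary matrix has rank 1 and Smith normal form diag(1).

Now H_k = ker ∂_k / im ∂_{k+1}, so:

  H_0: rank C_0 − rank ∂_1 = 3 − 2 = 1, and the invariant factors of ∂_1 are all 1, so H_0 ≅ Z.
  H_1: rank ker ∂_1 − rank ∂_2 = (3 − 2) − 1 = 0, and the invariant factors of ∂_2 are all 1, so H_1 ≅ 0.
  H_2: rank ker ∂_2 − rank ∂_3 = (1 − 1) − 0 = 0, and there is no ∂_3, so H_2 ≅ 0.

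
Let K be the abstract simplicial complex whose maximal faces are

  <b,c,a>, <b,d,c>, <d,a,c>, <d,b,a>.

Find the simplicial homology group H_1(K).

We work with the vertex ordering a < b < c < d. The simplices of K, each written with vertices in increasing order, are:

  0-simplices (4): a, b, c, d
  1-simplices (6): ab, ac, ad, bc, bd, cd
  2-simplices (4): abc, abd, acd, bcd

so the chain groups are C_0 ≅ Z^4, C_1 ≅ Z^6, C_2 ≅ Z^4.

The boundary map ∂_1: C_1 → C_0 sends each edge [p,q] (with p < q) to q − p. For instance
  ∂bc = c − b.
The 4×6 boundary matrix has rank 3 and Smith normal form diag(1,1,1).

The boundary map ∂_2: C_2 → C_1 maps a triangle to the signed sum of its edges. For instance
  ∂abc = bc − ac + ab,
  ∂bcd = cd − bd + bc.
This gives a 6×4 integer matrix of rank 3; reducing to Smith normal form yields diagonal entries (1,1,1).

Now H_k = ker ∂_k / im ∂_{k+1}, so:

  H_1: rank ker ∂_1 − rank ∂_2 = (6 − 3) − 3 = 0, and the invariant factors of ∂_2 are all 1, so H_1 = 0.

H_1 ≅ 0.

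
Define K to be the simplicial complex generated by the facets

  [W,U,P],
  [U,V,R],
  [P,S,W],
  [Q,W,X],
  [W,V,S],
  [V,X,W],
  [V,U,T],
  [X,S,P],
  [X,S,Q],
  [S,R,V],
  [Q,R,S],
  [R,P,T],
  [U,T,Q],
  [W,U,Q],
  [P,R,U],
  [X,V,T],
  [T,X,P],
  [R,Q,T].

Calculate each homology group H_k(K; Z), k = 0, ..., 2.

H_0 = Z,  H_1 = Z ⊕ Z/2,  H_2 = 0.

K has 9 vertices, 27 edges, 18 triangles.
rank ∂_0 = 0, rank ∂_1 = 8 ⇒ b_0 = 9 − 0 − 8 = 1; all invariant factors of ∂_1 are 1 so no torsion. So H_0 ≅ Z.
rank ∂_1 = 8, rank ∂_2 = 18 ⇒ b_1 = 27 − 8 − 18 = 1; ∂_2 has invariant factor(s) [2] giving torsion. So H_1 ≅ Z ⊕ Z/2.
rank ∂_2 = 18, rank ∂_3 = 0 ⇒ b_2 = 18 − 18 − 0 = 0. So H_2 ≅ 0.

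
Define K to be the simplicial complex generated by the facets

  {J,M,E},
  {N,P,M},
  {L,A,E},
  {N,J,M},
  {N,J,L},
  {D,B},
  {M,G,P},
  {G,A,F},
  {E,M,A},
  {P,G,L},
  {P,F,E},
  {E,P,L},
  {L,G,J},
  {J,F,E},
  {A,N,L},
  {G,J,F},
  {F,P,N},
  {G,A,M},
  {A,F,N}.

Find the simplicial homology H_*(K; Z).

Order the vertices as A < B < D < E < F < G < J < L < M < N < P. Listing each simplex with vertices in this order, K has dimension 2 with simplices:

  0-simplices (11): A, B, D, E, F, G, J, L, M, N, P
  1-simplices (28): AE, AF, AG, AL, AM, AN, BD, EF, EJ, EL, EM, EP, FG, FJ, FN, FP, GJ, GL, GM, GP, JL, JM, JN, LN, LP, MN, MP, NP
  2-simplices (18): AEL, AEM, AFG, AFN, AGM, ALN, EFJ, EFP, EJM, ELP, FGJ, FNP, GJL, GLP, GMP, JLN, JMN, MNP

giving chain groups C_0 ≅ Z^11, C_1 ≅ Z^28, C_2 ≅ Z^18.

∂_1: C_1 → C_0 sends each edge [p,q] (with p < q) to q − p. For instance
  ∂JM = M − J.
This gives a 11×28 integer matrix of rank 9; reducing to Smith normal form yields diagonal entries (1,1,1,1,1,1,1,1,1).

Boundary ∂_2: C_2 → C_1 maps a triangle to the signed sum of its edges. For instance
  ∂EFP = FP − EP + EF,
  ∂AFG = FG − AG + AF.
As a 28×18 matrix over Z this has rank 17, with invariant factors (1,1,1,1,1,1,1,1,1,1,1,1,1,1,1,1,1).

Reading off H_k = ker ∂_k / im ∂_{k+1}:

  H_0: rank C_0 − rank ∂_1 = 11 − 9 = 2, and the invariant factors of ∂_1 are all 1, so H_0 ≅ Z^2.
  H_1: rank ker ∂_1 − rank ∂_2 = (28 − 9) − 17 = 2, and the invariant factors of ∂_2 are all 1, so H_1 ≅ Z^2.
  H_2: rank ker ∂_2 − rank ∂_3 = (18 − 17) − 0 = 1, and there is no ∂_3, so H_2 ≅ Z.

H_0 ≅ Z^2,  H_1 ≅ Z^2,  H_2 ≅ Z.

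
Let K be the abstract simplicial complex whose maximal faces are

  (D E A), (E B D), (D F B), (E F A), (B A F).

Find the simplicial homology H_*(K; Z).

H_0 ≅ Z,  H_1 ≅ Z,  H_2 = 0.

Take the total order A < B < D < E < F on the vertex set. Then K (dimension 2) consists of the simplices:

  0-simplices (5): A, B, D, E, F
  1-simplices (10): AB, AD, AE, AF, BD, BE, BF, DE, DF, EF
  2-simplices (5): ABF, ADE, AEF, BDE, BDF

Hence C_0 ≅ Z^5, C_1 ≅ Z^10, C_2 ≅ Z^5.

∂_1: C_1 → C_0 maps an edge to its endpoints' difference, ∂[p,q] = q − p. For instance
  ∂AE = E − A.
The resulting 5×10 matrix has rank 4, and its Smith normal form has invariant factors (1,1,1,1).

Boundary ∂_2: C_2 → C_1 acts by ∂[p,q,r] = [q,r] − [p,r] + [p,q]. For instance
  ∂BDF = DF − BF + BD,
  ∂ADE = DE − AE + AD.
This gives a 10×5 integer matrix of rank 5; reducing to Smith normal form yields diagonal entries (1,1,1,1,1).

Computing H_k = (kernel of ∂_k) / (image of ∂_{k+1}):

  H_0: rank C_0 − rank ∂_1 = 5 − 4 = 1, and the invariant factors of ∂_1 are all 1, so H_0 = Z.
  H_1: rank ker ∂_1 − rank ∂_2 = (10 − 4) − 5 = 1, and the invariant factors of ∂_2 are all 1, so H_1 = Z.
  H_2: rank ker ∂_2 − rank ∂_3 = (5 − 5) − 0 = 0, and there is no ∂_3, so H_2 = 0.

As a check, the Euler characteristic is 5 − 10 + 5 = 0, which agrees with 1 − 1 + 0 = 0.
(K is a triangulation of the Möbius band.)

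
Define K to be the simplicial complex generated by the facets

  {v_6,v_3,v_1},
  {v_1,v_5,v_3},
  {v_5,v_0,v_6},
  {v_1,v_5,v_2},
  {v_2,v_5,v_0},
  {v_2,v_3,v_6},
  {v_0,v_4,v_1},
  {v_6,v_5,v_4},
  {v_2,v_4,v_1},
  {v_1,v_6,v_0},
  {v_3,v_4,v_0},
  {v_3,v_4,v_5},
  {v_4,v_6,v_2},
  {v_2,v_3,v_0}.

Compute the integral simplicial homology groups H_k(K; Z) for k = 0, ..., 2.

H_0 ≅ Z,  H_1 ≅ Z^2,  H_2 ≅ Z.

We work with the vertex ordering v_0 < v_1 < v_2 < v_3 < v_4 < v_5 < v_6. The simplices of K, each written with vertices in increasing order, are:

  0-simplices (7): [v_0], [v_1], [v_2], [v_3], [v_4], [v_5], [v_6]
  1-simplices (21): (21 of them)
  2-simplices (14): (14 of them)

giving chain groups C_0 ≅ Z^7, C_1 ≅ Z^21, C_2 ≅ Z^14.

∂_1: C_1 → C_0 sends each edge [p,q] (with p < q) to q − p. For instance
  ∂[v_2,v_3] = [v_3] − [v_2].
This gives a 7×21 integer matrix of rank 6; reducing to Smith normal form yields diagonal entries (1,1,1,1,1,1).

The boundary map ∂_2: C_2 → C_1 sends each 2-simplex [p,q,r] to [q,r] − [p,r] + [p,q]. For instance
  ∂[v_0,v_1,v_4] = [v_1,v_4] − [v_0,v_4] + [v_0,v_1],
  ∂[v_0,v_5,v_6] = [v_5,v_6] − [v_0,v_6] + [v_0,v_5].
The resulting 21×14 matrix has rank 13, and its Smith normal form has invariant factors (1,1,1,1,1,1,1,1,1,1,1,1,1).

Now H_k = ker ∂_k / im ∂_{k+1}, so:

  H_0: rank C_0 − rank ∂_1 = 7 − 6 = 1, and the invariant factors of ∂_1 are all 1, so H_0 ≅ Z.
  H_1: rank ker ∂_1 − rank ∂_2 = (21 − 6) − 13 = 2, and the invariant factors of ∂_2 are all 1, so H_1 ≅ Z^2.
  H_2: rank ker ∂_2 − rank ∂_3 = (14 − 13) − 0 = 1, and there is no ∂_3, so H_2 ≅ Z.

As a check, the Euler characteristic is 7 − 21 + 14 = 0, which agrees with 1 − 2 + 1 = 0.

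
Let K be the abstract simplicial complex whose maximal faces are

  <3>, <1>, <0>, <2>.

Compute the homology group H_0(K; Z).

H_0 = Z^4.

We work with the vertex ordering 0 < 1 < 2 < 3. The simplices of K, each written with vertices in increasing order, are:

  0-simplices (4): [0], [1], [2], [3]

giving chain groups C_0 ≅ Z^4.

Reading off H_k = ker ∂_k / im ∂_{k+1}:

  H_0: rank C_0 − rank ∂_1 = 4 − 0 = 4, and there is no ∂_1, so H_0 ≅ Z^4.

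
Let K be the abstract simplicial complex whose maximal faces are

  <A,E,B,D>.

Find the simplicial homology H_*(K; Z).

H_0 = Z,  H_1 = 0,  H_2 = 0,  H_3 = 0.

K has 4 vertices, 6 edges, 4 triangles, 1 3-simplex.
rank ∂_0 = 0, rank ∂_1 = 3 ⇒ b_0 = 4 − 0 − 3 = 1; all invariant factors of ∂_1 are 1 so no torsion. So H_0 = Z.
rank ∂_1 = 3, rank ∂_2 = 3 ⇒ b_1 = 6 − 3 − 3 = 0; all invariant factors of ∂_2 are 1 so no torsion. So H_1 = 0.
rank ∂_2 = 3, rank ∂_3 = 1 ⇒ b_2 = 4 − 3 − 1 = 0; all invariant factors of ∂_3 are 1 so no torsion. So H_2 = 0.
rank ∂_3 = 1, rank ∂_4 = 0 ⇒ b_3 = 1 − 1 − 0 = 0. So H_3 = 0.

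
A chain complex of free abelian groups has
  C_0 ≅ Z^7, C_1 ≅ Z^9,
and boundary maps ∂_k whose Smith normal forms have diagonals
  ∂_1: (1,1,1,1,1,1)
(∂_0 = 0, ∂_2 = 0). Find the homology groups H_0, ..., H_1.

H_0 ≅ Z,  H_1 ≅ Z^3.

H_0: b_0 = 7 − 0 − 6 = 1; torsion from ∂_1 factors > 1: none. So H_0 ≅ Z.
H_1: b_1 = 9 − 6 − 0 = 3; torsion from ∂_2 factors > 1: none. So H_1 ≅ Z^3.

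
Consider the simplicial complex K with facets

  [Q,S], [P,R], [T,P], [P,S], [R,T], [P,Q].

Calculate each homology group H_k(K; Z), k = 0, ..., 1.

Order the vertices as P < Q < R < S < T. Listing each simplex with vertices in this order, K has dimension 1 with simplices:

  0-simplices (5): P, Q, R, S, T
  1-simplices (6): PQ, PR, PS, PT, QS, RT

Hence C_0 ≅ Z^5, C_1 ≅ Z^6.

Boundary ∂_1: C_1 → C_0 sends each edge [p,q] (with p < q) to q − p. For instance
  ∂RT = T − R.
This gives a 5×6 integer matrix of rank 4; reducing to Smith normal form yields diagonal entries (1,1,1,1).

From H_k ≅ ker(∂_k) / im(∂_{k+1}) we obtain:

  H_0: rank C_0 − rank ∂_1 = 5 − 4 = 1, and the invariant factors of ∂_1 are all 1, so H_0 = Z.
  H_1: rank ker ∂_1 − rank ∂_2 = (6 − 4) − 0 = 2, and there is no ∂_2, so H_1 = Z^2.

(K is a triangulation of a wedge of 2 circles.)

H_0 ≅ Z,  H_1 ≅ Z^2.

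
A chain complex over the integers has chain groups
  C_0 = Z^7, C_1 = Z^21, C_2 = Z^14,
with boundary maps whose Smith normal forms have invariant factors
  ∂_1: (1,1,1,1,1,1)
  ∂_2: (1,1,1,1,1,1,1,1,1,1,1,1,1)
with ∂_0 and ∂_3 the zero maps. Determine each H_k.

H_0: b_0 = 7 − 0 − 6 = 1; torsion from ∂_1 factors > 1: none. So H_0 = Z.
H_1: b_1 = 21 − 6 − 13 = 2; torsion from ∂_2 factors > 1: none. So H_1 = Z^2.
H_2: b_2 = 14 − 13 − 0 = 1; torsion from ∂_3 factors > 1: none. So H_2 = Z.

H_0 = Z,  H_1 = Z^2,  H_2 = Z.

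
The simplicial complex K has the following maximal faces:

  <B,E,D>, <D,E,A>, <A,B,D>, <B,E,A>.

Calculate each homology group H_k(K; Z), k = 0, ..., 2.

Take the total order A < B < D < E on the vertex set. Then K (dimension 2) consists of the simplices:

  0-simplices (4): A, B, D, E
  1-simplices (6): AB, AD, AE, BD, BE, DE
  2-simplices (4): ABD, ABE, ADE, BDE

Hence C_0 ≅ Z^4, C_1 ≅ Z^6, C_2 ≅ Z^4.

∂_1: C_1 → C_0 maps an edge to its endpoints' difference, ∂[p,q] = q − p.
The resulting 4×6 matrix has rank 3, and its Smith normal form has invariant factors (1,1,1).

∂_2: C_2 → C_1 acts by ∂[p,q,r] = [q,r] − [p,r] + [p,q]. For instance
  ∂ABD = BD − AD + AB,
  ∂BDE = DE − BE + BD.
The resulting 6×4 matrix has rank 3, and its Smith normal form has invariant factors (1,1,1).

Reading off H_k = ker ∂_k / im ∂_{k+1}:

  H_0: rank C_0 − rank ∂_1 = 4 − 3 = 1, and the invariant factors of ∂_1 are all 1, so H_0 = Z.
  H_1: rank ker ∂_1 − rank ∂_2 = (6 − 3) − 3 = 0, and the invariant factors of ∂_2 are all 1, so H_1 = 0.
  H_2: rank ker ∂_2 − rank ∂_3 = (4 − 3) − 0 = 1, and there is no ∂_3, so H_2 = Z.

H_0 ≅ Z,  H_1 = 0,  H_2 ≅ Z.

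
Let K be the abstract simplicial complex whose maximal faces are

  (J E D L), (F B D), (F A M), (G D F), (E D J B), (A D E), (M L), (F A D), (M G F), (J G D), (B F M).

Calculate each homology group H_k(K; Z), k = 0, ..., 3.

K has 9 vertices, 22 edges, 15 triangles, 2 3-simplices.
rank ∂_0 = 0, rank ∂_1 = 8 ⇒ b_0 = 9 − 0 − 8 = 1; all invariant factors of ∂_1 are 1 so no torsion. So H_0 ≅ Z.
rank ∂_1 = 8, rank ∂_2 = 13 ⇒ b_1 = 22 − 8 − 13 = 1; all invariant factors of ∂_2 are 1 so no torsion. So H_1 ≅ Z.
rank ∂_2 = 13, rank ∂_3 = 2 ⇒ b_2 = 15 − 13 − 2 = 0; all invariant factors of ∂_3 are 1 so no torsion. So H_2 ≅ 0.
rank ∂_3 = 2, rank ∂_4 = 0 ⇒ b_3 = 2 − 2 − 0 = 0. So H_3 ≅ 0.

H_0 ≅ Z,  H_1 ≅ Z,  H_2 = 0,  H_3 = 0.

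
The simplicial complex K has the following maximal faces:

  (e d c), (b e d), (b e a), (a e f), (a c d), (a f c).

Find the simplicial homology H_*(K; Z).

H_0 = Z,  H_1 = Z,  H_2 = 0.

Take the total order a < b < c < d < e < f on the vertex set. Then K (dimension 2) consists of the simplices:

  0-simplices (6): a, b, c, d, e, f
  1-simplices (12): ab, ac, ad, ae, af, bd, be, cd, ce, cf, de, ef
  2-simplices (6): abe, acd, acf, aef, bde, cde

Hence C_0 ≅ Z^6, C_1 ≅ Z^12, C_2 ≅ Z^6.

Boundary ∂_1: C_1 → C_0 is given by ∂[p,q] = [q] − [p]. For instance
  ∂ef = f − e.
As a 6×12 matrix over Z this has rank 5, with invariant factors (1,1,1,1,1).

The boundary map ∂_2: C_2 → C_1 acts by ∂[p,q,r] = [q,r] − [p,r] + [p,q]. For instance
  ∂bde = de − be + bd,
  ∂aef = ef − af + ae.
The resulting 12×6 matrix has rank 6, and its Smith normal form has invariant factors (1,1,1,1,1,1).

Now H_k = ker ∂_k / im ∂_{k+1}, so:

  H_0: rank C_0 − rank ∂_1 = 6 − 5 = 1, and the invariant factors of ∂_1 are all 1, so H_0 = Z.
  H_1: rank ker ∂_1 − rank ∂_2 = (12 − 5) − 6 = 1, and the invariant factors of ∂_2 are all 1, so H_1 = Z.
  H_2: rank ker ∂_2 − rank ∂_3 = (6 − 6) − 0 = 0, and there is no ∂_3, so H_2 = 0.

(K is a triangulation of the cylinder S^1 x I.)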